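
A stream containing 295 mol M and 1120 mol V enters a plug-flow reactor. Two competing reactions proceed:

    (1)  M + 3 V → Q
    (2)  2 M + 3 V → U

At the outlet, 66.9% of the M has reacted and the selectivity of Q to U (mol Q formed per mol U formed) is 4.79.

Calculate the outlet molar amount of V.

615 mol

Conversion of M: M consumed = 0.669 × 295 = 197.4 mol = 1ξ₁ + 2ξ₂.
Selectivity: 1ξ₁ / (1ξ₂) = 4.79 → ξ₁ = 4.79 ξ₂.
Substitute: (1·4.79 + 2) ξ₂ = 197.4 → ξ₂ = 29.07 mol, ξ₁ = 139.2 mol.
Outlet amounts (n = n₀ + Σ ν·ξ):
  M: 295 − 1(139.2) − 2(29.07) = 97.64
  V: 1120 − 3(139.2) − 3(29.07) = 615.1
  Q: 0 + 1(139.2) = 139.2
  U: 0 + 1(29.07) = 29.07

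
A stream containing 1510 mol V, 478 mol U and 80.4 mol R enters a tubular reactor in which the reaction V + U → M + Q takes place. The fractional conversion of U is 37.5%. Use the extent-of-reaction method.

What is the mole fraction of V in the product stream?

U reacted = 0.375 × 478 = 179.2 mol; ν_U = −1, so ξ = 179.2/1 = 179.2 mol.
Outlet amounts (n = n₀ + ν ξ):
  V: 1510 − 1(179.2) = 1331
  U: 478 − 1(179.2) = 298.8
  M: 0 + 1(179.2) = 179.2
  Q: 0 + 1(179.2) = 179.2
  R: 80.4 (inert)
Total out = 2068 mol; y_V = 1331 / 2068 = 0.6434.

0.643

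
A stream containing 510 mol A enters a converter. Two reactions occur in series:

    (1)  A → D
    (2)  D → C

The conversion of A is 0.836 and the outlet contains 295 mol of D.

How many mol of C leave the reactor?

131 mol

Conversion of A: A consumed = 1ξ₁ = 0.836 × 510 → ξ₁ = 426.4 mol.
D balance: n_D = 0 + 1ξ₁ − 1ξ₂ = 295 → ξ₂ = (1·426.4 − 295)/1 = 131.4 mol.
Outlet amounts (n = n₀ + Σ ν·ξ):
  A: 510 − 1(426.4) = 83.64
  D: 0 + 1(426.4) − 1(131.4) = 295
  C: 0 + 1(131.4) = 131.4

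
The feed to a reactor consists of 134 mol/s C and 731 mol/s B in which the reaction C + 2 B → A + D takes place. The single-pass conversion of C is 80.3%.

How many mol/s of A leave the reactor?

108 mol/s

C reacted = 0.803 × 134 = 107.6 mol/s; ν_C = −1, so ξ = 107.6/1 = 107.6 mol/s.
Outlet amounts (n = n₀ + ν ξ):
  C: 134 − 1(107.6) = 26.4
  B: 731 − 2(107.6) = 515.8
  A: 0 + 1(107.6) = 107.6
  D: 0 + 1(107.6) = 107.6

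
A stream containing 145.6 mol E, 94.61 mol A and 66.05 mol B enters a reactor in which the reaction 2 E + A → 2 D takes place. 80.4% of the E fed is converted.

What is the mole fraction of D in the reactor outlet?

E reacted = 0.804 × 145.6 = 117.1 mol; ν_E = −2, so ξ = 117.1/2 = 58.53 mol.
Outlet amounts (n = n₀ + ν ξ):
  E: 145.6 − 2(58.53) = 28.54
  A: 94.61 − 1(58.53) = 36.08
  D: 0 + 2(58.53) = 117.1
  B: 66.05 (inert)
Total out = 247.7 mol; y_D = 117.1 / 247.7 = 0.4725.

0.473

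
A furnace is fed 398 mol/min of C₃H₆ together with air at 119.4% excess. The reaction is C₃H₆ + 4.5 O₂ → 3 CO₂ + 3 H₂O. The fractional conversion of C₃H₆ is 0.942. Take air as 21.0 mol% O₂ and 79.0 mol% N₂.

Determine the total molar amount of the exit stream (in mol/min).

Stoichiometric O₂ = 4.5 × 398 = 1791 mol/min; O₂ fed = 1791 × 2.194 = 3929 mol/min.
N₂ fed = 3929 × 79/21 = 14780 mol/min.
Fuel reacted = 0.942 × 398 → ξ = 374.9 mol/min.
Outlet (n = n₀ + ν ξ):
  C₃H₆: 398 − 1(374.9) = 23.08
  O₂: 3929 − 4.5(374.9) = 2242
  N₂: 14780 (inert)
  CO₂: 0 + 3(374.9) = 1125
  H₂O: 0 + 3(374.9) = 1125
Total out = 23.08 + 2242 + 14780 + 1125 + 1125 = 19300 mol/min.

19300 mol/min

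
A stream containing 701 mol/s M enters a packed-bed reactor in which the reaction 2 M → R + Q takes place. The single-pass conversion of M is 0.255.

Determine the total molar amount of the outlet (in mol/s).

M reacted = 0.255 × 701 = 178.8 mol/s; ν_M = −2, so ξ = 178.8/2 = 89.38 mol/s.
Outlet amounts (n = n₀ + ν ξ):
  M: 701 − 2(89.38) = 522.2
  R: 0 + 1(89.38) = 89.38
  Q: 0 + 1(89.38) = 89.38
Total out = 522.2 + 89.38 + 89.38 = 701 mol/s.

701 mol/s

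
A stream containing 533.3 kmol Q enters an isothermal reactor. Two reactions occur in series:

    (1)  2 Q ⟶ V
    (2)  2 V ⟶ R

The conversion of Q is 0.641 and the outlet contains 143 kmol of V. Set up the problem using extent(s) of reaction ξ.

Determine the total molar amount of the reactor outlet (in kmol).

Conversion of Q: Q consumed = 2ξ₁ = 0.641 × 533.3 → ξ₁ = 170.9 kmol.
V balance: n_V = 0 + 1ξ₁ − 2ξ₂ = 143 → ξ₂ = (1·170.9 − 143)/2 = 13.96 kmol.
Outlet amounts (n = n₀ + Σ ν·ξ):
  Q: 533.3 − 2(170.9) = 191.5
  V: 0 + 1(170.9) − 2(13.96) = 143
  R: 0 + 1(13.96) = 13.96
Total out = 191.5 + 143 + 13.96 = 348.4 kmol.

348 kmol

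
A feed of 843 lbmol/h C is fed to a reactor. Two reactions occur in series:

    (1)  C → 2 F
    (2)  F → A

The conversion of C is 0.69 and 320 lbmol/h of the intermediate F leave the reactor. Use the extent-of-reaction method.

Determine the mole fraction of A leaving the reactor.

Conversion of C: C consumed = 1ξ₁ = 0.69 × 843 → ξ₁ = 581.7 lbmol/h.
F balance: n_F = 0 + 2ξ₁ − 1ξ₂ = 320 → ξ₂ = (2·581.7 − 320)/1 = 843.3 lbmol/h.
Outlet amounts (n = n₀ + Σ ν·ξ):
  C: 843 − 1(581.7) = 261.3
  F: 0 + 2(581.7) − 1(843.3) = 320
  A: 0 + 1(843.3) = 843.3
Total out = 1425 lbmol/h; y_A = 843.3 / 1425 = 0.592.

0.592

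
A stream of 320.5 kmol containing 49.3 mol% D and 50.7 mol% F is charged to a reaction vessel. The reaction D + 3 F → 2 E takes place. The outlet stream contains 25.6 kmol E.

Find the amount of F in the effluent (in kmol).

124 kmol

For E: n = n₀ + 2ξ → 25.6 = 0 + 2ξ, giving ξ = 12.8 kmol.
Outlet amounts (n = n₀ + ν ξ):
  D: 158 − 1(12.8) = 145.2
  F: 162.5 − 3(12.8) = 124.1
  E: 0 + 2(12.8) = 25.6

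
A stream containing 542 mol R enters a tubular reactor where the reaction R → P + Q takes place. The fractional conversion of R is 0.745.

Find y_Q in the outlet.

R reacted = 0.745 × 542 = 403.8 mol; ν_R = −1, so ξ = 403.8/1 = 403.8 mol.
Outlet amounts (n = n₀ + ν ξ):
  R: 542 − 1(403.8) = 138.2
  P: 0 + 1(403.8) = 403.8
  Q: 0 + 1(403.8) = 403.8
Total out = 945.8 mol; y_Q = 403.8 / 945.8 = 0.4269.

0.427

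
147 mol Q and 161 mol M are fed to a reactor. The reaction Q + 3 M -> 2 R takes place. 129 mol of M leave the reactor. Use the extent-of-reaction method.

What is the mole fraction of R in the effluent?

0.0744

For M: n = n₀ − 3ξ → 129 = 161 − 3ξ, giving ξ = 10.67 mol.
Outlet amounts (n = n₀ + ν ξ):
  Q: 147 − 1(10.67) = 136.3
  M: 161 − 3(10.67) = 129
  R: 0 + 2(10.67) = 21.33
Total out = 286.7 mol; y_R = 21.33 / 286.7 = 0.07442.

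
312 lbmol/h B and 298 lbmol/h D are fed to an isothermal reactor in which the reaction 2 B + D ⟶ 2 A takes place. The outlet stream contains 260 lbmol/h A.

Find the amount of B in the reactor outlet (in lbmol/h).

For A: n = n₀ + 2ξ → 260 = 0 + 2ξ, giving ξ = 130 lbmol/h.
Outlet amounts (n = n₀ + ν ξ):
  B: 312 − 2(130) = 52
  D: 298 − 1(130) = 168
  A: 0 + 2(130) = 260

52 lbmol/h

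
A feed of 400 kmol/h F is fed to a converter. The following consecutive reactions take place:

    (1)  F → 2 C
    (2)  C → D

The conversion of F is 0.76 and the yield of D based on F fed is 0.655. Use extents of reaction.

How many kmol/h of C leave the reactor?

Conversion of F: F consumed = 1ξ₁ = 0.76 × 400 → ξ₁ = 304 kmol/h.
Yield of D: 1ξ₂ / 400 = 0.655 → ξ₂ = 262 kmol/h.
Outlet amounts (n = n₀ + Σ ν·ξ):
  F: 400 − 1(304) = 96
  C: 0 + 2(304) − 1(262) = 346
  D: 0 + 1(262) = 262

346 kmol/h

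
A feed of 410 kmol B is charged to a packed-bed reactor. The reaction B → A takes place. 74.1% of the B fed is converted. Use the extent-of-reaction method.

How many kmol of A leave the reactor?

304 kmol

B reacted = 0.741 × 410 = 303.8 kmol; ν_B = −1, so ξ = 303.8/1 = 303.8 kmol.
Outlet amounts (n = n₀ + ν ξ):
  B: 410 − 1(303.8) = 106.2
  A: 0 + 1(303.8) = 303.8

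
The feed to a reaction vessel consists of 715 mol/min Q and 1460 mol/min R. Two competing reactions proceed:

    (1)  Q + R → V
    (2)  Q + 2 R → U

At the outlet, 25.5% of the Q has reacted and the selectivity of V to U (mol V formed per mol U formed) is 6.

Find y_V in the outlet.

0.0795

Conversion of Q: Q consumed = 0.255 × 715 = 182.3 mol/min = 1ξ₁ + 1ξ₂.
Selectivity: 1ξ₁ / (1ξ₂) = 6 → ξ₁ = 6 ξ₂.
Substitute: (1·6 + 1) ξ₂ = 182.3 → ξ₂ = 26.05 mol/min, ξ₁ = 156.3 mol/min.
Outlet amounts (n = n₀ + Σ ν·ξ):
  Q: 715 − 1(156.3) − 1(26.05) = 532.7
  R: 1460 − 1(156.3) − 2(26.05) = 1252
  V: 0 + 1(156.3) = 156.3
  U: 0 + 1(26.05) = 26.05
Total out = 1967 mol/min; y_V = 156.3 / 1967 = 0.07947.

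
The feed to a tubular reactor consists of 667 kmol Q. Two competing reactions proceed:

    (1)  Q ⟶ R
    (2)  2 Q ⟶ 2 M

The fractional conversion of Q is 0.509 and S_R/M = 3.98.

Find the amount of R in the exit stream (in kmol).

271 kmol

Conversion of Q: Q consumed = 0.509 × 667 = 339.5 kmol = 1ξ₁ + 2ξ₂.
Selectivity: 1ξ₁ / (2ξ₂) = 3.98 → ξ₁ = 7.96 ξ₂.
Substitute: (1·7.96 + 2) ξ₂ = 339.5 → ξ₂ = 34.09 kmol, ξ₁ = 271.3 kmol.
Outlet amounts (n = n₀ + Σ ν·ξ):
  Q: 667 − 1(271.3) − 2(34.09) = 327.5
  R: 0 + 1(271.3) = 271.3
  M: 0 + 2(34.09) = 68.17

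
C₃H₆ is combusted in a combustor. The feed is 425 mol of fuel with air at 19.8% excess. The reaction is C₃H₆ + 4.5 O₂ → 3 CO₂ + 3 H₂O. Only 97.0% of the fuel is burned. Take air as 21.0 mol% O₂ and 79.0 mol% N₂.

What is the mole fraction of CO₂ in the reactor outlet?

Stoichiometric O₂ = 4.5 × 425 = 1912 mol; O₂ fed = 1912 × 1.198 = 2291 mol.
N₂ fed = 2291 × 79/21 = 8619 mol.
Fuel reacted = 0.97 × 425 → ξ = 412.2 mol.
Outlet (n = n₀ + ν ξ):
  C₃H₆: 425 − 1(412.2) = 12.75
  O₂: 2291 − 4.5(412.2) = 436
  N₂: 8619 (inert)
  CO₂: 0 + 3(412.2) = 1237
  H₂O: 0 + 3(412.2) = 1237
Total out = 11540 mol; y_CO₂ = 1237 / 11540 = 0.1072.

0.107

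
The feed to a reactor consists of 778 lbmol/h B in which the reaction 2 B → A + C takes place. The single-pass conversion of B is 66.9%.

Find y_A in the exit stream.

0.335

B reacted = 0.669 × 778 = 520.5 lbmol/h; ν_B = −2, so ξ = 520.5/2 = 260.2 lbmol/h.
Outlet amounts (n = n₀ + ν ξ):
  B: 778 − 2(260.2) = 257.5
  A: 0 + 1(260.2) = 260.2
  C: 0 + 1(260.2) = 260.2
Total out = 778 lbmol/h; y_A = 260.2 / 778 = 0.3345.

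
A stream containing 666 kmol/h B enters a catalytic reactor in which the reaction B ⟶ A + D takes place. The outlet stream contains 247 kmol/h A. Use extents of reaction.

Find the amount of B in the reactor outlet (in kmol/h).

419 kmol/h

For A: n = n₀ + 1ξ → 247 = 0 + 1ξ, giving ξ = 247 kmol/h.
Outlet amounts (n = n₀ + ν ξ):
  B: 666 − 1(247) = 419
  A: 0 + 1(247) = 247
  D: 0 + 1(247) = 247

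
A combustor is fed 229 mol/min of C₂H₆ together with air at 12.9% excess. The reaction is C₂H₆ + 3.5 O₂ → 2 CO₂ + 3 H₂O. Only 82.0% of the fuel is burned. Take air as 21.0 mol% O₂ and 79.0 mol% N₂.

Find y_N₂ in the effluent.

Stoichiometric O₂ = 3.5 × 229 = 801.5 mol/min; O₂ fed = 801.5 × 1.129 = 904.9 mol/min.
N₂ fed = 904.9 × 79/21 = 3404 mol/min.
Fuel reacted = 0.82 × 229 → ξ = 187.8 mol/min.
Outlet (n = n₀ + ν ξ):
  C₂H₆: 229 − 1(187.8) = 41.22
  O₂: 904.9 − 3.5(187.8) = 247.7
  N₂: 3404 (inert)
  CO₂: 0 + 2(187.8) = 375.6
  H₂O: 0 + 3(187.8) = 563.3
Total out = 4632 mol/min; y_N₂ = 3404 / 4632 = 0.7349.

0.735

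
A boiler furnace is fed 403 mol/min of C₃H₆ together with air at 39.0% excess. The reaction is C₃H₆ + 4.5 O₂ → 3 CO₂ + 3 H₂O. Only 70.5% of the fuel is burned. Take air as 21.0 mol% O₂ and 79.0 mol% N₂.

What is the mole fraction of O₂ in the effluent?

0.099

Stoichiometric O₂ = 4.5 × 403 = 1814 mol/min; O₂ fed = 1814 × 1.390 = 2521 mol/min.
N₂ fed = 2521 × 79/21 = 9483 mol/min.
Fuel reacted = 0.705 × 403 → ξ = 284.1 mol/min.
Outlet (n = n₀ + ν ξ):
  C₃H₆: 403 − 1(284.1) = 118.9
  O₂: 2521 − 4.5(284.1) = 1242
  N₂: 9483 (inert)
  CO₂: 0 + 3(284.1) = 852.3
  H₂O: 0 + 3(284.1) = 852.3
Total out = 12550 mol/min; y_O₂ = 1242 / 12550 = 0.09899.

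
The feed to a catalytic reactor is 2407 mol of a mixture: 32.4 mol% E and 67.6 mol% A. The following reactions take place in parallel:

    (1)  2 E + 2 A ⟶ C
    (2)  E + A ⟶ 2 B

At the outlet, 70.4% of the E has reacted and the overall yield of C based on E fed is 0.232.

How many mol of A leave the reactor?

1080 mol

Yield of C: 1ξ₁ / 779.9 = 0.232 → ξ₁ = 180.9 mol.
Conversion of E: 2ξ₁ + 1ξ₂ = 0.704 × 779.9 = 549 → ξ₂ = 187.2 mol.
Outlet amounts (n = n₀ + Σ ν·ξ):
  E: 779.9 − 2(180.9) − 1(187.2) = 230.8
  A: 1627 − 2(180.9) − 1(187.2) = 1078
  C: 0 + 1(180.9) = 180.9
  B: 0 + 2(187.2) = 374.3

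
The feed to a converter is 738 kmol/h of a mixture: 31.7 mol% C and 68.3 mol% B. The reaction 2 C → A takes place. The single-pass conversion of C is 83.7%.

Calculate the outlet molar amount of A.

C reacted = 0.837 × 233.9 = 195.8 kmol/h; ν_C = −2, so ξ = 195.8/2 = 97.91 kmol/h.
Outlet amounts (n = n₀ + ν ξ):
  C: 233.9 − 2(97.91) = 38.13
  A: 0 + 1(97.91) = 97.91
  B: 504.1 (inert)

97.9 kmol/h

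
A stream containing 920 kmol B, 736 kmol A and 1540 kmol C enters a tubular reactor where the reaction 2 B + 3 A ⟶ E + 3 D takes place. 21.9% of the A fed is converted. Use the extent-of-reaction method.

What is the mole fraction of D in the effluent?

A reacted = 0.219 × 736 = 161.2 kmol; ν_A = −3, so ξ = 161.2/3 = 53.73 kmol.
Outlet amounts (n = n₀ + ν ξ):
  B: 920 − 2(53.73) = 812.5
  A: 736 − 3(53.73) = 574.8
  E: 0 + 1(53.73) = 53.73
  D: 0 + 3(53.73) = 161.2
  C: 1540 (inert)
Total out = 3142 kmol; y_D = 161.2 / 3142 = 0.0513.

0.0513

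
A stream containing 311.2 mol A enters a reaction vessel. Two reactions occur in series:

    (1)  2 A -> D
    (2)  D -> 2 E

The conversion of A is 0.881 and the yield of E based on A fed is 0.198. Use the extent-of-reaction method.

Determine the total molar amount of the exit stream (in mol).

Conversion of A: A consumed = 2ξ₁ = 0.881 × 311.2 → ξ₁ = 137.1 mol.
Yield of E: 2ξ₂ / 311.2 = 0.198 → ξ₂ = 30.81 mol.
Outlet amounts (n = n₀ + Σ ν·ξ):
  A: 311.2 − 2(137.1) = 37.03
  D: 0 + 1(137.1) − 1(30.81) = 106.3
  E: 0 + 2(30.81) = 61.62
Total out = 37.03 + 106.3 + 61.62 = 204.9 mol.

205 mol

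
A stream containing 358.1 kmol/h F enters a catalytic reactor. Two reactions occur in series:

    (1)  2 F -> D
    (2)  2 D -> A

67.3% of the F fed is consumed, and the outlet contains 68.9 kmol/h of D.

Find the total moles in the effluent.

Conversion of F: F consumed = 2ξ₁ = 0.673 × 358.1 → ξ₁ = 120.5 kmol/h.
D balance: n_D = 0 + 1ξ₁ − 2ξ₂ = 68.9 → ξ₂ = (1·120.5 − 68.9)/2 = 25.8 kmol/h.
Outlet amounts (n = n₀ + Σ ν·ξ):
  F: 358.1 − 2(120.5) = 117.1
  D: 0 + 1(120.5) − 2(25.8) = 68.9
  A: 0 + 1(25.8) = 25.8
Total out = 117.1 + 68.9 + 25.8 = 211.8 kmol/h.

212 kmol/h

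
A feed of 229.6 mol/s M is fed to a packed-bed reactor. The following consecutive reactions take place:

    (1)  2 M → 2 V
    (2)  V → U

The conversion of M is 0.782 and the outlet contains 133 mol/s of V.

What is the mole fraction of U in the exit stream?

0.203

Conversion of M: M consumed = 2ξ₁ = 0.782 × 229.6 → ξ₁ = 89.77 mol/s.
V balance: n_V = 0 + 2ξ₁ − 1ξ₂ = 133 → ξ₂ = (2·89.77 − 133)/1 = 46.55 mol/s.
Outlet amounts (n = n₀ + Σ ν·ξ):
  M: 229.6 − 2(89.77) = 50.05
  V: 0 + 2(89.77) − 1(46.55) = 133
  U: 0 + 1(46.55) = 46.55
Total out = 229.6 mol/s; y_U = 46.55 / 229.6 = 0.2027.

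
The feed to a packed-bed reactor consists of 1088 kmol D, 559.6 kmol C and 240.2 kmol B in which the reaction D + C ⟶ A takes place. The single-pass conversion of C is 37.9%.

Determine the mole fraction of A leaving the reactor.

0.127

C reacted = 0.379 × 559.6 = 212.1 kmol; ν_C = −1, so ξ = 212.1/1 = 212.1 kmol.
Outlet amounts (n = n₀ + ν ξ):
  D: 1088 − 1(212.1) = 875.9
  C: 559.6 − 1(212.1) = 347.5
  A: 0 + 1(212.1) = 212.1
  B: 240.2 (inert)
Total out = 1676 kmol; y_A = 212.1 / 1676 = 0.1266.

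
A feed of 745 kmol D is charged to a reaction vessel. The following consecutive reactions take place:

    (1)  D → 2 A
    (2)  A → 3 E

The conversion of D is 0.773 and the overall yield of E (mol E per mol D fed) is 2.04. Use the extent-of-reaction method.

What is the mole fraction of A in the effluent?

Conversion of D: D consumed = 1ξ₁ = 0.773 × 745 → ξ₁ = 575.9 kmol.
Yield of E: 3ξ₂ / 745 = 2.04 → ξ₂ = 506.6 kmol.
Outlet amounts (n = n₀ + Σ ν·ξ):
  D: 745 − 1(575.9) = 169.1
  A: 0 + 2(575.9) − 1(506.6) = 645.2
  E: 0 + 3(506.6) = 1520
Total out = 2334 kmol; y_A = 645.2 / 2334 = 0.2764.

0.276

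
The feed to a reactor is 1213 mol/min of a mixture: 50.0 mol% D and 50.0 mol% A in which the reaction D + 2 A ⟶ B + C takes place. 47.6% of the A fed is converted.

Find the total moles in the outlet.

A reacted = 0.476 × 606.5 = 288.7 mol/min; ν_A = −2, so ξ = 288.7/2 = 144.3 mol/min.
Outlet amounts (n = n₀ + ν ξ):
  D: 606.5 − 1(144.3) = 462.2
  A: 606.5 − 2(144.3) = 317.8
  B: 0 + 1(144.3) = 144.3
  C: 0 + 1(144.3) = 144.3
Total out = 462.2 + 317.8 + 144.3 + 144.3 = 1069 mol/min.

1070 mol/min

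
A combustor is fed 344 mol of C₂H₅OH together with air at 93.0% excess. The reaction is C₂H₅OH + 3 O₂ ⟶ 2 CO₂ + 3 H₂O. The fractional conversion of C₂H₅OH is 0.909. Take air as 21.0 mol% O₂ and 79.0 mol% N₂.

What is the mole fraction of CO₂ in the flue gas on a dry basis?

Stoichiometric O₂ = 3 × 344 = 1032 mol; O₂ fed = 1032 × 1.930 = 1992 mol.
N₂ fed = 1992 × 79/21 = 7493 mol.
Fuel reacted = 0.909 × 344 → ξ = 312.7 mol.
Outlet (n = n₀ + ν ξ):
  C₂H₅OH: 344 − 1(312.7) = 31.3
  O₂: 1992 − 3(312.7) = 1054
  N₂: 7493 (inert)
  CO₂: 0 + 2(312.7) = 625.4
  H₂O: 0 + 3(312.7) = 938.1
Dry total = 9203 mol; y_CO₂ (dry) = 625.4 / 9203 = 0.06795.

0.068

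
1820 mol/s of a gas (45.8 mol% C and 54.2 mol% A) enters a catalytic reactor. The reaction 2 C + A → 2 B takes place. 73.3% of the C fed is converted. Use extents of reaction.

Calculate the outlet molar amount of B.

C reacted = 0.733 × 833.6 = 611 mol/s; ν_C = −2, so ξ = 611/2 = 305.5 mol/s.
Outlet amounts (n = n₀ + ν ξ):
  C: 833.6 − 2(305.5) = 222.6
  A: 986.4 − 1(305.5) = 680.9
  B: 0 + 2(305.5) = 611

611 mol/s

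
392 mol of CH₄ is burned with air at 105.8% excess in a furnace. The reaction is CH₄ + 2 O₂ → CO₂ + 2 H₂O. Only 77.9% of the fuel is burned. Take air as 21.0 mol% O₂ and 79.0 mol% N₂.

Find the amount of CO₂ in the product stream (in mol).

305 mol

Stoichiometric O₂ = 2 × 392 = 784 mol; O₂ fed = 784 × 2.058 = 1613 mol.
N₂ fed = 1613 × 79/21 = 6070 mol.
Fuel reacted = 0.779 × 392 → ξ = 305.4 mol.
Outlet (n = n₀ + ν ξ):
  CH₄: 392 − 1(305.4) = 86.63
  O₂: 1613 − 2(305.4) = 1003
  N₂: 6070 (inert)
  CO₂: 0 + 1(305.4) = 305.4
  H₂O: 0 + 2(305.4) = 610.7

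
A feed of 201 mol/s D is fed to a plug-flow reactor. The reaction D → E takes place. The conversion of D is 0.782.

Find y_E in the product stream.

D reacted = 0.782 × 201 = 157.2 mol/s; ν_D = −1, so ξ = 157.2/1 = 157.2 mol/s.
Outlet amounts (n = n₀ + ν ξ):
  D: 201 − 1(157.2) = 43.82
  E: 0 + 1(157.2) = 157.2
Total out = 201 mol/s; y_E = 157.2 / 201 = 0.782.

0.782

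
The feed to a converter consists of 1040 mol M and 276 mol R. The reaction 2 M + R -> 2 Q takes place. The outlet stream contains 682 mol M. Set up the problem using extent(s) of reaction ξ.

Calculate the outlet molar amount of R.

For M: n = n₀ − 2ξ → 682 = 1040 − 2ξ, giving ξ = 179 mol.
Outlet amounts (n = n₀ + ν ξ):
  M: 1040 − 2(179) = 682
  R: 276 − 1(179) = 97
  Q: 0 + 2(179) = 358

97 mol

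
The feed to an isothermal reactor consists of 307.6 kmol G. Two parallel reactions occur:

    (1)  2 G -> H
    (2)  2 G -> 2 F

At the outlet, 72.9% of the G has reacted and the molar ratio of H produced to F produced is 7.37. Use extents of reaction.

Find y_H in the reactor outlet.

0.518

Conversion of G: G consumed = 0.729 × 307.6 = 224.2 kmol = 2ξ₁ + 2ξ₂.
Selectivity: 1ξ₁ / (2ξ₂) = 7.37 → ξ₁ = 14.74 ξ₂.
Substitute: (2·14.74 + 2) ξ₂ = 224.2 → ξ₂ = 7.123 kmol, ξ₁ = 105 kmol.
Outlet amounts (n = n₀ + Σ ν·ξ):
  G: 307.6 − 2(105) − 2(7.123) = 83.36
  H: 0 + 1(105) = 105
  F: 0 + 2(7.123) = 14.25
Total out = 202.6 kmol; y_H = 105 / 202.6 = 0.5182.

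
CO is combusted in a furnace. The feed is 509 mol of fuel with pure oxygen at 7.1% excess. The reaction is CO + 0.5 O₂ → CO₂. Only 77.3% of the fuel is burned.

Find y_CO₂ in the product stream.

Stoichiometric O₂ = 0.5 × 509 = 254.5 mol; O₂ fed = 254.5 × 1.071 = 272.6 mol.
Fuel reacted = 0.773 × 509 → ξ = 393.5 mol.
Outlet (n = n₀ + ν ξ):
  CO: 509 − 1(393.5) = 115.5
  O₂: 272.6 − 0.5(393.5) = 75.84
  CO₂: 0 + 1(393.5) = 393.5
Total out = 584.8 mol; y_CO₂ = 393.5 / 584.8 = 0.6728.

0.673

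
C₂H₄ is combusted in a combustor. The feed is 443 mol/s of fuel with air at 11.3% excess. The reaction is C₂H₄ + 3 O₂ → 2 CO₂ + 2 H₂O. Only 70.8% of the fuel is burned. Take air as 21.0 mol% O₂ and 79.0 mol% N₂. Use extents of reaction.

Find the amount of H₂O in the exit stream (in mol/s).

627 mol/s

Stoichiometric O₂ = 3 × 443 = 1329 mol/s; O₂ fed = 1329 × 1.113 = 1479 mol/s.
N₂ fed = 1479 × 79/21 = 5565 mol/s.
Fuel reacted = 0.708 × 443 → ξ = 313.6 mol/s.
Outlet (n = n₀ + ν ξ):
  C₂H₄: 443 − 1(313.6) = 129.4
  O₂: 1479 − 3(313.6) = 538.2
  N₂: 5565 (inert)
  CO₂: 0 + 2(313.6) = 627.3
  H₂O: 0 + 2(313.6) = 627.3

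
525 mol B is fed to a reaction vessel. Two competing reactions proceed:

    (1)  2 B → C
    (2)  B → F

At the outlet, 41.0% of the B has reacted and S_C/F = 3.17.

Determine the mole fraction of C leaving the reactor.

Conversion of B: B consumed = 0.41 × 525 = 215.2 mol = 2ξ₁ + 1ξ₂.
Selectivity: 1ξ₁ / (1ξ₂) = 3.17 → ξ₁ = 3.17 ξ₂.
Substitute: (2·3.17 + 1) ξ₂ = 215.2 → ξ₂ = 29.33 mol, ξ₁ = 92.96 mol.
Outlet amounts (n = n₀ + Σ ν·ξ):
  B: 525 − 2(92.96) − 1(29.33) = 309.8
  C: 0 + 1(92.96) = 92.96
  F: 0 + 1(29.33) = 29.33
Total out = 432 mol; y_C = 92.96 / 432 = 0.2152.

0.215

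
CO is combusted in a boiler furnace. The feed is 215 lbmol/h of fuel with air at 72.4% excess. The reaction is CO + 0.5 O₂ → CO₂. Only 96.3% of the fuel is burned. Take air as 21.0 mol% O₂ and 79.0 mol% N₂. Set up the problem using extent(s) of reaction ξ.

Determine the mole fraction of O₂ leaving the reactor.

Stoichiometric O₂ = 0.5 × 215 = 107.5 lbmol/h; O₂ fed = 107.5 × 1.724 = 185.3 lbmol/h.
N₂ fed = 185.3 × 79/21 = 697.2 lbmol/h.
Fuel reacted = 0.963 × 215 → ξ = 207 lbmol/h.
Outlet (n = n₀ + ν ξ):
  CO: 215 − 1(207) = 7.955
  O₂: 185.3 − 0.5(207) = 81.81
  N₂: 697.2 (inert)
  CO₂: 0 + 1(207) = 207
Total out = 994 lbmol/h; y_O₂ = 81.81 / 994 = 0.0823.

0.0823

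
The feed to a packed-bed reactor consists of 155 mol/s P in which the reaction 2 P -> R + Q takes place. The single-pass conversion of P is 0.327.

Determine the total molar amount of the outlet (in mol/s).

155 mol/s

P reacted = 0.327 × 155 = 50.69 mol/s; ν_P = −2, so ξ = 50.69/2 = 25.34 mol/s.
Outlet amounts (n = n₀ + ν ξ):
  P: 155 − 2(25.34) = 104.3
  R: 0 + 1(25.34) = 25.34
  Q: 0 + 1(25.34) = 25.34
Total out = 104.3 + 25.34 + 25.34 = 155 mol/s.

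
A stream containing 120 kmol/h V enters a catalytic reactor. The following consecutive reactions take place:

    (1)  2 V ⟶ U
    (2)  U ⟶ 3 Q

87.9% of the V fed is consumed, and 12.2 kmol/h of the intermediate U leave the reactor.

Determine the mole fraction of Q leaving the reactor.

0.82

Conversion of V: V consumed = 2ξ₁ = 0.879 × 120 → ξ₁ = 52.74 kmol/h.
U balance: n_U = 0 + 1ξ₁ − 1ξ₂ = 12.2 → ξ₂ = (1·52.74 − 12.2)/1 = 40.54 kmol/h.
Outlet amounts (n = n₀ + Σ ν·ξ):
  V: 120 − 2(52.74) = 14.52
  U: 0 + 1(52.74) − 1(40.54) = 12.2
  Q: 0 + 3(40.54) = 121.6
Total out = 148.3 kmol/h; y_Q = 121.6 / 148.3 = 0.8199.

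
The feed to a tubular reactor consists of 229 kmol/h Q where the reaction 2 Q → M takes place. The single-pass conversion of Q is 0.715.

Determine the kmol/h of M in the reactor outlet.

Q reacted = 0.715 × 229 = 163.7 kmol/h; ν_Q = −2, so ξ = 163.7/2 = 81.87 kmol/h.
Outlet amounts (n = n₀ + ν ξ):
  Q: 229 − 2(81.87) = 65.27
  M: 0 + 1(81.87) = 81.87

81.9 kmol/h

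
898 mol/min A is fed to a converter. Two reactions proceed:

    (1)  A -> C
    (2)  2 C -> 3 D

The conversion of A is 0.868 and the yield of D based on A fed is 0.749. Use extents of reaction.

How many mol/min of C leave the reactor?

Conversion of A: A consumed = 1ξ₁ = 0.868 × 898 → ξ₁ = 779.5 mol/min.
Yield of D: 3ξ₂ / 898 = 0.749 → ξ₂ = 224.2 mol/min.
Outlet amounts (n = n₀ + Σ ν·ξ):
  A: 898 − 1(779.5) = 118.5
  C: 0 + 1(779.5) − 2(224.2) = 331.1
  D: 0 + 3(224.2) = 672.6

331 mol/min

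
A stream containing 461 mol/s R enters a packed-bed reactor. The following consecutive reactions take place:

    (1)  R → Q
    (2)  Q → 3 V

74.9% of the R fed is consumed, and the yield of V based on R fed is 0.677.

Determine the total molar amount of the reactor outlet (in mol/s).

669 mol/s

Conversion of R: R consumed = 1ξ₁ = 0.749 × 461 → ξ₁ = 345.3 mol/s.
Yield of V: 3ξ₂ / 461 = 0.677 → ξ₂ = 104 mol/s.
Outlet amounts (n = n₀ + Σ ν·ξ):
  R: 461 − 1(345.3) = 115.7
  Q: 0 + 1(345.3) − 1(104) = 241.3
  V: 0 + 3(104) = 312.1
Total out = 115.7 + 241.3 + 312.1 = 669.1 mol/s.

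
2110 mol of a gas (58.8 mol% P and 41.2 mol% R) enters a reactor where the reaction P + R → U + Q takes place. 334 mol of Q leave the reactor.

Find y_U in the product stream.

For Q: n = n₀ + 1ξ → 334 = 0 + 1ξ, giving ξ = 334 mol.
Outlet amounts (n = n₀ + ν ξ):
  P: 1241 − 1(334) = 906.7
  R: 869.3 − 1(334) = 535.3
  U: 0 + 1(334) = 334
  Q: 0 + 1(334) = 334
Total out = 2110 mol; y_U = 334 / 2110 = 0.1583.

0.158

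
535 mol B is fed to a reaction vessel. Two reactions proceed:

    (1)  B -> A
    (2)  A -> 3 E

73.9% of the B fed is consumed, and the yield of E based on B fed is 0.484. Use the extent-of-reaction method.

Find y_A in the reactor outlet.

0.437

Conversion of B: B consumed = 1ξ₁ = 0.739 × 535 → ξ₁ = 395.4 mol.
Yield of E: 3ξ₂ / 535 = 0.484 → ξ₂ = 86.31 mol.
Outlet amounts (n = n₀ + Σ ν·ξ):
  B: 535 − 1(395.4) = 139.6
  A: 0 + 1(395.4) − 1(86.31) = 309.1
  E: 0 + 3(86.31) = 258.9
Total out = 707.6 mol; y_A = 309.1 / 707.6 = 0.4367.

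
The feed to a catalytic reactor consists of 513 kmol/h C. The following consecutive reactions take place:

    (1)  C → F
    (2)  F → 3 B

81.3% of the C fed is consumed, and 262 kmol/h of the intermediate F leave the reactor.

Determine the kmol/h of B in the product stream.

465 kmol/h

Conversion of C: C consumed = 1ξ₁ = 0.813 × 513 → ξ₁ = 417.1 kmol/h.
F balance: n_F = 0 + 1ξ₁ − 1ξ₂ = 262 → ξ₂ = (1·417.1 − 262)/1 = 155.1 kmol/h.
Outlet amounts (n = n₀ + Σ ν·ξ):
  C: 513 − 1(417.1) = 95.93
  F: 0 + 1(417.1) − 1(155.1) = 262
  B: 0 + 3(155.1) = 465.2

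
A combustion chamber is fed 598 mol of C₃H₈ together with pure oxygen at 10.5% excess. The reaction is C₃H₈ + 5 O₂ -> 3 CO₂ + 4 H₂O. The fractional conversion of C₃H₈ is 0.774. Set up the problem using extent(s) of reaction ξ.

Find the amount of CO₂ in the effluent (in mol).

1390 mol

Stoichiometric O₂ = 5 × 598 = 2990 mol; O₂ fed = 2990 × 1.105 = 3304 mol.
Fuel reacted = 0.774 × 598 → ξ = 462.9 mol.
Outlet (n = n₀ + ν ξ):
  C₃H₈: 598 − 1(462.9) = 135.1
  O₂: 3304 − 5(462.9) = 989.7
  CO₂: 0 + 3(462.9) = 1389
  H₂O: 0 + 4(462.9) = 1851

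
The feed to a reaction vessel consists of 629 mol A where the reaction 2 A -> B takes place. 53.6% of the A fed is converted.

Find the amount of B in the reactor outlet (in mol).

169 mol

A reacted = 0.536 × 629 = 337.1 mol; ν_A = −2, so ξ = 337.1/2 = 168.6 mol.
Outlet amounts (n = n₀ + ν ξ):
  A: 629 − 2(168.6) = 291.9
  B: 0 + 1(168.6) = 168.6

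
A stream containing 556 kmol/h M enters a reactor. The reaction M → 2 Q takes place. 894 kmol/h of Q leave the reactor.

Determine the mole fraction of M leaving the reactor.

For Q: n = n₀ + 2ξ → 894 = 0 + 2ξ, giving ξ = 447 kmol/h.
Outlet amounts (n = n₀ + ν ξ):
  M: 556 − 1(447) = 109
  Q: 0 + 2(447) = 894
Total out = 1003 kmol/h; y_M = 109 / 1003 = 0.1087.

0.109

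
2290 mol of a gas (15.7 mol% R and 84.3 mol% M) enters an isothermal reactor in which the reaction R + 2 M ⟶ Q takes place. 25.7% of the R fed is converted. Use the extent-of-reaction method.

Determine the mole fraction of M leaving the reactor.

0.829

R reacted = 0.257 × 359.5 = 92.4 mol; ν_R = −1, so ξ = 92.4/1 = 92.4 mol.
Outlet amounts (n = n₀ + ν ξ):
  R: 359.5 − 1(92.4) = 267.1
  M: 1930 − 2(92.4) = 1746
  Q: 0 + 1(92.4) = 92.4
Total out = 2105 mol; y_M = 1746 / 2105 = 0.8292.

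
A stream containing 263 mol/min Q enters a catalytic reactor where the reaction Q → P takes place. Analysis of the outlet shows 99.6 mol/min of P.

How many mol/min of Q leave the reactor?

For P: n = n₀ + 1ξ → 99.6 = 0 + 1ξ, giving ξ = 99.6 mol/min.
Outlet amounts (n = n₀ + ν ξ):
  Q: 263 − 1(99.6) = 163.4
  P: 0 + 1(99.6) = 99.6

163 mol/min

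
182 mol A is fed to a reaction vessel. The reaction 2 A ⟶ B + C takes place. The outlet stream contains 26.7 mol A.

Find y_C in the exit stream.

0.427

For A: n = n₀ − 2ξ → 26.7 = 182 − 2ξ, giving ξ = 77.65 mol.
Outlet amounts (n = n₀ + ν ξ):
  A: 182 − 2(77.65) = 26.7
  B: 0 + 1(77.65) = 77.65
  C: 0 + 1(77.65) = 77.65
Total out = 182 mol; y_C = 77.65 / 182 = 0.4266.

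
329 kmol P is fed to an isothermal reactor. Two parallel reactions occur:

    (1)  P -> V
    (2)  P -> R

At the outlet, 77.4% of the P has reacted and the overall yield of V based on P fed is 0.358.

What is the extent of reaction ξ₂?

Yield of V: 1ξ₁ / 329 = 0.358 → ξ₁ = 117.8 kmol.
Conversion of P: 1ξ₁ + 1ξ₂ = 0.774 × 329 = 254.6 → ξ₂ = 136.9 kmol.
Outlet amounts (n = n₀ + Σ ν·ξ):
  P: 329 − 1(117.8) − 1(136.9) = 74.35
  V: 0 + 1(117.8) = 117.8
  R: 0 + 1(136.9) = 136.9

ξ₂ = 137 kmol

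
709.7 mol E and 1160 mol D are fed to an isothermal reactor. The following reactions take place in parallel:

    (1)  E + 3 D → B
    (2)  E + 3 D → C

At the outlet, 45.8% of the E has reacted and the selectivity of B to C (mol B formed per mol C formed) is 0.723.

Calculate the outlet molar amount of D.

185 mol

Conversion of E: E consumed = 0.458 × 709.7 = 325 mol = 1ξ₁ + 1ξ₂.
Selectivity: 1ξ₁ / (1ξ₂) = 0.723 → ξ₁ = 0.723 ξ₂.
Substitute: (1·0.723 + 1) ξ₂ = 325 → ξ₂ = 188.6 mol, ξ₁ = 136.4 mol.
Outlet amounts (n = n₀ + Σ ν·ξ):
  E: 709.7 − 1(136.4) − 1(188.6) = 384.7
  D: 1160 − 3(136.4) − 3(188.6) = 184.9
  B: 0 + 1(136.4) = 136.4
  C: 0 + 1(188.6) = 188.6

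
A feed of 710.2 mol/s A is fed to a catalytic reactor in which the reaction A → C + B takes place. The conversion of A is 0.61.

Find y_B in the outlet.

0.379

A reacted = 0.61 × 710.2 = 433.2 mol/s; ν_A = −1, so ξ = 433.2/1 = 433.2 mol/s.
Outlet amounts (n = n₀ + ν ξ):
  A: 710.2 − 1(433.2) = 277
  C: 0 + 1(433.2) = 433.2
  B: 0 + 1(433.2) = 433.2
Total out = 1143 mol/s; y_B = 433.2 / 1143 = 0.3789.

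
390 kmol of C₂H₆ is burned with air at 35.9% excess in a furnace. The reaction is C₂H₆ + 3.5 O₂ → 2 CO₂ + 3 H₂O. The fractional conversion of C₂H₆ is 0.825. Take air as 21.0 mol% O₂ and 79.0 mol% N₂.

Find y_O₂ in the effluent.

0.0777

Stoichiometric O₂ = 3.5 × 390 = 1365 kmol; O₂ fed = 1365 × 1.359 = 1855 kmol.
N₂ fed = 1855 × 79/21 = 6978 kmol.
Fuel reacted = 0.825 × 390 → ξ = 321.8 kmol.
Outlet (n = n₀ + ν ξ):
  C₂H₆: 390 − 1(321.8) = 68.25
  O₂: 1855 − 3.5(321.8) = 728.9
  N₂: 6978 (inert)
  CO₂: 0 + 2(321.8) = 643.5
  H₂O: 0 + 3(321.8) = 965.2
Total out = 9384 kmol; y_O₂ = 728.9 / 9384 = 0.07767.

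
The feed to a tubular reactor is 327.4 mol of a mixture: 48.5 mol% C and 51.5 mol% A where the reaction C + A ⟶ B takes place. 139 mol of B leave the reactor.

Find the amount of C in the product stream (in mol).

For B: n = n₀ + 1ξ → 139 = 0 + 1ξ, giving ξ = 139 mol.
Outlet amounts (n = n₀ + ν ξ):
  C: 158.8 − 1(139) = 19.79
  A: 168.6 − 1(139) = 29.61
  B: 0 + 1(139) = 139

19.8 mol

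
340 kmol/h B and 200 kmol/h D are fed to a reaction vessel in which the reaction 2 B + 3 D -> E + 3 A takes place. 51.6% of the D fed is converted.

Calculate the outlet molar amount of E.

34.4 kmol/h

D reacted = 0.516 × 200 = 103.2 kmol/h; ν_D = −3, so ξ = 103.2/3 = 34.4 kmol/h.
Outlet amounts (n = n₀ + ν ξ):
  B: 340 − 2(34.4) = 271.2
  D: 200 − 3(34.4) = 96.8
  E: 0 + 1(34.4) = 34.4
  A: 0 + 3(34.4) = 103.2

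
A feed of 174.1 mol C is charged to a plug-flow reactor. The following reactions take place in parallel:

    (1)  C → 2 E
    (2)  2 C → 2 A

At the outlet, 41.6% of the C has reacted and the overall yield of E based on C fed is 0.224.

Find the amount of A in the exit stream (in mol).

52.9 mol

Yield of E: 2ξ₁ / 174.1 = 0.224 → ξ₁ = 19.5 mol.
Conversion of C: 1ξ₁ + 2ξ₂ = 0.416 × 174.1 = 72.43 → ξ₂ = 26.46 mol.
Outlet amounts (n = n₀ + Σ ν·ξ):
  C: 174.1 − 1(19.5) − 2(26.46) = 101.7
  E: 0 + 2(19.5) = 39
  A: 0 + 2(26.46) = 52.93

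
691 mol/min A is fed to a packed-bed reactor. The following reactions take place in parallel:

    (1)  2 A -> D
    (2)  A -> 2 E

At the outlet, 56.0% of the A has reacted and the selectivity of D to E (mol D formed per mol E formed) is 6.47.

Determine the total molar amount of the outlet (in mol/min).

519 mol/min

Conversion of A: A consumed = 0.56 × 691 = 387 mol/min = 2ξ₁ + 1ξ₂.
Selectivity: 1ξ₁ / (2ξ₂) = 6.47 → ξ₁ = 12.94 ξ₂.
Substitute: (2·12.94 + 1) ξ₂ = 387 → ξ₂ = 14.4 mol/min, ξ₁ = 186.3 mol/min.
Outlet amounts (n = n₀ + Σ ν·ξ):
  A: 691 − 2(186.3) − 1(14.4) = 304
  D: 0 + 1(186.3) = 186.3
  E: 0 + 2(14.4) = 28.79
Total out = 304 + 186.3 + 28.79 = 519.1 mol/min.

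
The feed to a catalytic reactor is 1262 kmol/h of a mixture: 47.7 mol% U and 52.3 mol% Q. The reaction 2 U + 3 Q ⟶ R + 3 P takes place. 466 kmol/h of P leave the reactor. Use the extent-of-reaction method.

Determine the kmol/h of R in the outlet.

For P: n = n₀ + 3ξ → 466 = 0 + 3ξ, giving ξ = 155.3 kmol/h.
Outlet amounts (n = n₀ + ν ξ):
  U: 602 − 2(155.3) = 291.3
  Q: 660 − 3(155.3) = 194
  R: 0 + 1(155.3) = 155.3
  P: 0 + 3(155.3) = 466

155 kmol/h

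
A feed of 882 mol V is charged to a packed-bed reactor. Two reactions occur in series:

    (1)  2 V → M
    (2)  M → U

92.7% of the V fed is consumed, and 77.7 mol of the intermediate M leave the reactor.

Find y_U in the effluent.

0.7

Conversion of V: V consumed = 2ξ₁ = 0.927 × 882 → ξ₁ = 408.8 mol.
M balance: n_M = 0 + 1ξ₁ − 1ξ₂ = 77.7 → ξ₂ = (1·408.8 − 77.7)/1 = 331.1 mol.
Outlet amounts (n = n₀ + Σ ν·ξ):
  V: 882 − 2(408.8) = 64.39
  M: 0 + 1(408.8) − 1(331.1) = 77.7
  U: 0 + 1(331.1) = 331.1
Total out = 473.2 mol; y_U = 331.1 / 473.2 = 0.6997.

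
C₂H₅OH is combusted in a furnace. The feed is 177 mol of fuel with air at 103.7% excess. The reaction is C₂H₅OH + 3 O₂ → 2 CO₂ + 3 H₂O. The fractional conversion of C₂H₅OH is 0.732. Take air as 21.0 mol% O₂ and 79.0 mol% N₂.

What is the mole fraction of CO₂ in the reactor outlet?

0.0475

Stoichiometric O₂ = 3 × 177 = 531 mol; O₂ fed = 531 × 2.037 = 1082 mol.
N₂ fed = 1082 × 79/21 = 4069 mol.
Fuel reacted = 0.732 × 177 → ξ = 129.6 mol.
Outlet (n = n₀ + ν ξ):
  C₂H₅OH: 177 − 1(129.6) = 47.44
  O₂: 1082 − 3(129.6) = 693
  N₂: 4069 (inert)
  CO₂: 0 + 2(129.6) = 259.1
  H₂O: 0 + 3(129.6) = 388.7
Total out = 5457 mol; y_CO₂ = 259.1 / 5457 = 0.04748.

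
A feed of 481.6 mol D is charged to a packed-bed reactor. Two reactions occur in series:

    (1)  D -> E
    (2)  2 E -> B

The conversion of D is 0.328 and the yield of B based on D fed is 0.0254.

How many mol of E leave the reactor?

Conversion of D: D consumed = 1ξ₁ = 0.328 × 481.6 → ξ₁ = 158 mol.
Yield of B: 1ξ₂ / 481.6 = 0.0254 → ξ₂ = 12.23 mol.
Outlet amounts (n = n₀ + Σ ν·ξ):
  D: 481.6 − 1(158) = 323.6
  E: 0 + 1(158) − 2(12.23) = 133.5
  B: 0 + 1(12.23) = 12.23

133 mol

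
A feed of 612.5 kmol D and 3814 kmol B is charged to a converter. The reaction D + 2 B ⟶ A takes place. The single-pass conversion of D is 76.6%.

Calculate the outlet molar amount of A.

D reacted = 0.766 × 612.5 = 469.2 kmol; ν_D = −1, so ξ = 469.2/1 = 469.2 kmol.
Outlet amounts (n = n₀ + ν ξ):
  D: 612.5 − 1(469.2) = 143.3
  B: 3814 − 2(469.2) = 2876
  A: 0 + 1(469.2) = 469.2

469 kmol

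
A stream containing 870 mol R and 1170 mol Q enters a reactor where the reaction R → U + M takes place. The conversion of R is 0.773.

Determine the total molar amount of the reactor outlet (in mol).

R reacted = 0.773 × 870 = 672.5 mol; ν_R = −1, so ξ = 672.5/1 = 672.5 mol.
Outlet amounts (n = n₀ + ν ξ):
  R: 870 − 1(672.5) = 197.5
  U: 0 + 1(672.5) = 672.5
  M: 0 + 1(672.5) = 672.5
  Q: 1170 (inert)
Total out = 197.5 + 672.5 + 672.5 + 1170 = 2713 mol.

2710 mol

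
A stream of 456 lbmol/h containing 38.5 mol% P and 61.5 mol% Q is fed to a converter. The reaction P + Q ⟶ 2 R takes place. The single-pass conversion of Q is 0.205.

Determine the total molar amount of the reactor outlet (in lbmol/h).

Q reacted = 0.205 × 280.4 = 57.49 lbmol/h; ν_Q = −1, so ξ = 57.49/1 = 57.49 lbmol/h.
Outlet amounts (n = n₀ + ν ξ):
  P: 175.6 − 1(57.49) = 118.1
  Q: 280.4 − 1(57.49) = 222.9
  R: 0 + 2(57.49) = 115
Total out = 118.1 + 222.9 + 115 = 456 lbmol/h.

456 lbmol/h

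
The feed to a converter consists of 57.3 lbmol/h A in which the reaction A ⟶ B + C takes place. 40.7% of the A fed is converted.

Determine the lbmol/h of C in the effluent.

A reacted = 0.407 × 57.3 = 23.32 lbmol/h; ν_A = −1, so ξ = 23.32/1 = 23.32 lbmol/h.
Outlet amounts (n = n₀ + ν ξ):
  A: 57.3 − 1(23.32) = 33.98
  B: 0 + 1(23.32) = 23.32
  C: 0 + 1(23.32) = 23.32

23.3 lbmol/h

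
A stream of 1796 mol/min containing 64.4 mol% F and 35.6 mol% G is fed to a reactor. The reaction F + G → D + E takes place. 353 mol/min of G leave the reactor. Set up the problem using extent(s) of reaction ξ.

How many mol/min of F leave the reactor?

For G: n = n₀ − 1ξ → 353 = 639.4 − 1ξ, giving ξ = 286.4 mol/min.
Outlet amounts (n = n₀ + ν ξ):
  F: 1157 − 1(286.4) = 870.2
  G: 639.4 − 1(286.4) = 353
  D: 0 + 1(286.4) = 286.4
  E: 0 + 1(286.4) = 286.4

870 mol/min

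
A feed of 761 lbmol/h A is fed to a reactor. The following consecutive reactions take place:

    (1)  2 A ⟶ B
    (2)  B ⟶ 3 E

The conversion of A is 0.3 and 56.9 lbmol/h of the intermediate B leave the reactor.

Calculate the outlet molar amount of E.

172 lbmol/h

Conversion of A: A consumed = 2ξ₁ = 0.3 × 761 → ξ₁ = 114.1 lbmol/h.
B balance: n_B = 0 + 1ξ₁ − 1ξ₂ = 56.9 → ξ₂ = (1·114.1 − 56.9)/1 = 57.25 lbmol/h.
Outlet amounts (n = n₀ + Σ ν·ξ):
  A: 761 − 2(114.1) = 532.7
  B: 0 + 1(114.1) − 1(57.25) = 56.9
  E: 0 + 3(57.25) = 171.7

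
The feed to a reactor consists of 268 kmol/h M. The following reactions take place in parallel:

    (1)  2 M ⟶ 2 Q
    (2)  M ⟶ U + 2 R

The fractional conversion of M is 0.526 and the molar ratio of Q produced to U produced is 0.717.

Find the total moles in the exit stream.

432 kmol/h

Conversion of M: M consumed = 0.526 × 268 = 141 kmol/h = 2ξ₁ + 1ξ₂.
Selectivity: 2ξ₁ / (1ξ₂) = 0.717 → ξ₁ = 0.3585 ξ₂.
Substitute: (2·0.3585 + 1) ξ₂ = 141 → ξ₂ = 82.1 kmol/h, ξ₁ = 29.43 kmol/h.
Outlet amounts (n = n₀ + Σ ν·ξ):
  M: 268 − 2(29.43) − 1(82.1) = 127
  Q: 0 + 2(29.43) = 58.87
  U: 0 + 1(82.1) = 82.1
  R: 0 + 2(82.1) = 164.2
Total out = 127 + 58.87 + 82.1 + 164.2 = 432.2 kmol/h.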